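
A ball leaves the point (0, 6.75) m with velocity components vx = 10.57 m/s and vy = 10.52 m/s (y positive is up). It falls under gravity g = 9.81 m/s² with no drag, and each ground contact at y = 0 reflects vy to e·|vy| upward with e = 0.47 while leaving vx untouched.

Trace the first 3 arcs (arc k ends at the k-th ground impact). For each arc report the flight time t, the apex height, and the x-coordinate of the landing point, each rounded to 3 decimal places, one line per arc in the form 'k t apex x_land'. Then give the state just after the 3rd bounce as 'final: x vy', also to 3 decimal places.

Arc 1: start y=6.750, vy=10.520 → t=2.662, apex=12.391, x_land=28.135, impact vy=-15.592
  bounce: vy ← 0.47·15.592 = 7.328
Arc 2: start y=0.000, vy=7.328 → t=1.494, apex=2.737, x_land=43.927, impact vy=-7.328
  bounce: vy ← 0.47·7.328 = 3.444
Arc 3: start y=0.000, vy=3.444 → t=0.702, apex=0.605, x_land=51.349, impact vy=-3.444
  bounce: vy ← 0.47·3.444 = 1.619

1 2.662 12.391 28.135
2 1.494 2.737 43.927
3 0.702 0.605 51.349
final: 51.349 1.619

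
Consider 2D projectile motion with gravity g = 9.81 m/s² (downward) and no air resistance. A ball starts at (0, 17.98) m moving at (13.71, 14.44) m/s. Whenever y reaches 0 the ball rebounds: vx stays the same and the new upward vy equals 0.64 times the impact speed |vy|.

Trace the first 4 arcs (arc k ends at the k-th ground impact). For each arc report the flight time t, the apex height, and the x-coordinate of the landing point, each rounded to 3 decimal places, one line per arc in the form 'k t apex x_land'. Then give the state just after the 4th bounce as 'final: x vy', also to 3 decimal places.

Arc 1: start y=17.980, vy=14.440 → t=3.887, apex=28.608, x_land=53.291, impact vy=-23.691
  bounce: vy ← 0.64·23.691 = 15.162
Arc 2: start y=0.000, vy=15.162 → t=3.091, apex=11.718, x_land=95.671, impact vy=-15.162
  bounce: vy ← 0.64·15.162 = 9.704
Arc 3: start y=0.000, vy=9.704 → t=1.978, apex=4.800, x_land=122.795, impact vy=-9.704
  bounce: vy ← 0.64·9.704 = 6.211
Arc 4: start y=0.000, vy=6.211 → t=1.266, apex=1.966, x_land=140.154, impact vy=-6.211
  bounce: vy ← 0.64·6.211 = 3.975

1 3.887 28.608 53.291
2 3.091 11.718 95.671
3 1.978 4.800 122.795
4 1.266 1.966 140.154
final: 140.154 3.975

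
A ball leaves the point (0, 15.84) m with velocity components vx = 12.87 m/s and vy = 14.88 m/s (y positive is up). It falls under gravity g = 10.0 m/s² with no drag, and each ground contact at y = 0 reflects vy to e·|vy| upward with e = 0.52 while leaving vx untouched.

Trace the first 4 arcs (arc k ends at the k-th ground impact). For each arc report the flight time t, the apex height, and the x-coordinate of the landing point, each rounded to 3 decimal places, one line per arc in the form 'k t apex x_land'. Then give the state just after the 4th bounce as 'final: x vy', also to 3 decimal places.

1 3.808 26.911 49.008
2 2.413 7.277 80.060
3 1.255 1.968 96.207
4 0.652 0.532 104.604
final: 104.604 1.696

Arc 1: start y=15.840, vy=14.880 → t=3.808, apex=26.911, x_land=49.008, impact vy=-23.199
  bounce: vy ← 0.52·23.199 = 12.064
Arc 2: start y=0.000, vy=12.064 → t=2.413, apex=7.277, x_land=80.060, impact vy=-12.064
  bounce: vy ← 0.52·12.064 = 6.273
Arc 3: start y=0.000, vy=6.273 → t=1.255, apex=1.968, x_land=96.207, impact vy=-6.273
  bounce: vy ← 0.52·6.273 = 3.262
Arc 4: start y=0.000, vy=3.262 → t=0.652, apex=0.532, x_land=104.604, impact vy=-3.262
  bounce: vy ← 0.52·3.262 = 1.696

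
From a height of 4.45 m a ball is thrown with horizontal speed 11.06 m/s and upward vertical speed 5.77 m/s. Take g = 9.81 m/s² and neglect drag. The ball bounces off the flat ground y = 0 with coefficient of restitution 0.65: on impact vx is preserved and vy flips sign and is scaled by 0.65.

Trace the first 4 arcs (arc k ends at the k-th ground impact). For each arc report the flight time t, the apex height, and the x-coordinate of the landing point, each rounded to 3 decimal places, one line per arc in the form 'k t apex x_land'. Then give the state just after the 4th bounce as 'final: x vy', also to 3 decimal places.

1 1.708 6.147 18.886
2 1.455 2.597 34.982
3 0.946 1.097 45.444
4 0.615 0.464 52.245
final: 52.245 1.960

Arc 1: start y=4.450, vy=5.770 → t=1.708, apex=6.147, x_land=18.886, impact vy=-10.982
  bounce: vy ← 0.65·10.982 = 7.138
Arc 2: start y=0.000, vy=7.138 → t=1.455, apex=2.597, x_land=34.982, impact vy=-7.138
  bounce: vy ← 0.65·7.138 = 4.640
Arc 3: start y=0.000, vy=4.640 → t=0.946, apex=1.097, x_land=45.444, impact vy=-4.640
  bounce: vy ← 0.65·4.640 = 3.016
Arc 4: start y=0.000, vy=3.016 → t=0.615, apex=0.464, x_land=52.245, impact vy=-3.016
  bounce: vy ← 0.65·3.016 = 1.960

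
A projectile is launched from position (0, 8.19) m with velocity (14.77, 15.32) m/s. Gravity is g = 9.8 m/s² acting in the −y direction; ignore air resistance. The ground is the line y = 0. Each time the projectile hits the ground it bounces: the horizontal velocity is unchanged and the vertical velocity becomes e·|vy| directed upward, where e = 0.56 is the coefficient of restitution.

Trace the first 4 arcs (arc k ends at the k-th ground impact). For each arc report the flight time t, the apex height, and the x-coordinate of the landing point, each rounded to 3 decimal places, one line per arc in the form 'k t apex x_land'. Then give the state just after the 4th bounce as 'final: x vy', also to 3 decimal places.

Arc 1: start y=8.190, vy=15.320 → t=3.592, apex=20.165, x_land=53.052, impact vy=-19.880
  bounce: vy ← 0.56·19.880 = 11.133
Arc 2: start y=0.000, vy=11.133 → t=2.272, apex=6.324, x_land=86.610, impact vy=-11.133
  bounce: vy ← 0.56·11.133 = 6.234
Arc 3: start y=0.000, vy=6.234 → t=1.272, apex=1.983, x_land=105.402, impact vy=-6.234
  bounce: vy ← 0.56·6.234 = 3.491
Arc 4: start y=0.000, vy=3.491 → t=0.713, apex=0.622, x_land=115.926, impact vy=-3.491
  bounce: vy ← 0.56·3.491 = 1.955

1 3.592 20.165 53.052
2 2.272 6.324 86.610
3 1.272 1.983 105.402
4 0.713 0.622 115.926
final: 115.926 1.955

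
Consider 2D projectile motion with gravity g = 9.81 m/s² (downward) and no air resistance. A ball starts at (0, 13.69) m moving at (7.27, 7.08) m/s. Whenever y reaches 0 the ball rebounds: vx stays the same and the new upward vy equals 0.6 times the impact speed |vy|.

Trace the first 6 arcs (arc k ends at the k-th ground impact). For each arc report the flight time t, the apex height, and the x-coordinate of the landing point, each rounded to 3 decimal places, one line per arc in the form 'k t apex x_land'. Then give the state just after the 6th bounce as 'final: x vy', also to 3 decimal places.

Arc 1: start y=13.690, vy=7.080 → t=2.542, apex=16.245, x_land=18.477, impact vy=-17.853
  bounce: vy ← 0.6·17.853 = 10.712
Arc 2: start y=0.000, vy=10.712 → t=2.184, apex=5.848, x_land=34.354, impact vy=-10.712
  bounce: vy ← 0.6·10.712 = 6.427
Arc 3: start y=0.000, vy=6.427 → t=1.310, apex=2.105, x_land=43.880, impact vy=-6.427
  bounce: vy ← 0.6·6.427 = 3.856
Arc 4: start y=0.000, vy=3.856 → t=0.786, apex=0.758, x_land=49.595, impact vy=-3.856
  bounce: vy ← 0.6·3.856 = 2.314
Arc 5: start y=0.000, vy=2.314 → t=0.472, apex=0.273, x_land=53.024, impact vy=-2.314
  bounce: vy ← 0.6·2.314 = 1.388
Arc 6: start y=0.000, vy=1.388 → t=0.283, apex=0.098, x_land=55.082, impact vy=-1.388
  bounce: vy ← 0.6·1.388 = 0.833

1 2.542 16.245 18.477
2 2.184 5.848 34.354
3 1.310 2.105 43.880
4 0.786 0.758 49.595
5 0.472 0.273 53.024
6 0.283 0.098 55.082
final: 55.082 0.833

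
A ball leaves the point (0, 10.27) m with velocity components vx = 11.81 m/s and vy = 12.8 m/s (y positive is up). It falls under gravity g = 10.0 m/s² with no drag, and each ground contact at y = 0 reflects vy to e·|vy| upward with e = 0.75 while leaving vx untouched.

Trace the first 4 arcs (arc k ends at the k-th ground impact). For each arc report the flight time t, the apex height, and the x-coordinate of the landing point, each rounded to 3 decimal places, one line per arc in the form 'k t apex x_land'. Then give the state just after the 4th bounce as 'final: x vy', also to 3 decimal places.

Arc 1: start y=10.270, vy=12.800 → t=3.202, apex=18.462, x_land=37.810, impact vy=-19.216
  bounce: vy ← 0.75·19.216 = 14.412
Arc 2: start y=0.000, vy=14.412 → t=2.882, apex=10.385, x_land=71.851, impact vy=-14.412
  bounce: vy ← 0.75·14.412 = 10.809
Arc 3: start y=0.000, vy=10.809 → t=2.162, apex=5.841, x_land=97.381, impact vy=-10.809
  bounce: vy ← 0.75·10.809 = 8.107
Arc 4: start y=0.000, vy=8.107 → t=1.621, apex=3.286, x_land=116.529, impact vy=-8.107
  bounce: vy ← 0.75·8.107 = 6.080

1 3.202 18.462 37.810
2 2.882 10.385 71.851
3 2.162 5.841 97.381
4 1.621 3.286 116.529
final: 116.529 6.080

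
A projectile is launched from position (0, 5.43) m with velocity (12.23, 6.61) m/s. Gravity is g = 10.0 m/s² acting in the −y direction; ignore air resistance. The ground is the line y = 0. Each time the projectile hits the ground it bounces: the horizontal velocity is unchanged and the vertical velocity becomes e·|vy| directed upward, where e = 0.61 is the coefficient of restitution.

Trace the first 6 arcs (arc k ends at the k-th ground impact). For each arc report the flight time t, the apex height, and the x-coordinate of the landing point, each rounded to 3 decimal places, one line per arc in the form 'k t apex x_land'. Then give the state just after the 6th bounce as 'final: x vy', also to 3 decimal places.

Arc 1: start y=5.430, vy=6.610 → t=1.895, apex=7.615, x_land=23.177, impact vy=-12.341
  bounce: vy ← 0.61·12.341 = 7.528
Arc 2: start y=0.000, vy=7.528 → t=1.506, apex=2.833, x_land=41.590, impact vy=-7.528
  bounce: vy ← 0.61·7.528 = 4.592
Arc 3: start y=0.000, vy=4.592 → t=0.918, apex=1.054, x_land=52.822, impact vy=-4.592
  bounce: vy ← 0.61·4.592 = 2.801
Arc 4: start y=0.000, vy=2.801 → t=0.560, apex=0.392, x_land=59.673, impact vy=-2.801
  bounce: vy ← 0.61·2.801 = 1.709
Arc 5: start y=0.000, vy=1.709 → t=0.342, apex=0.146, x_land=63.853, impact vy=-1.709
  bounce: vy ← 0.61·1.709 = 1.042
Arc 6: start y=0.000, vy=1.042 → t=0.208, apex=0.054, x_land=66.402, impact vy=-1.042
  bounce: vy ← 0.61·1.042 = 0.636

1 1.895 7.615 23.177
2 1.506 2.833 41.590
3 0.918 1.054 52.822
4 0.560 0.392 59.673
5 0.342 0.146 63.853
6 0.208 0.054 66.402
final: 66.402 0.636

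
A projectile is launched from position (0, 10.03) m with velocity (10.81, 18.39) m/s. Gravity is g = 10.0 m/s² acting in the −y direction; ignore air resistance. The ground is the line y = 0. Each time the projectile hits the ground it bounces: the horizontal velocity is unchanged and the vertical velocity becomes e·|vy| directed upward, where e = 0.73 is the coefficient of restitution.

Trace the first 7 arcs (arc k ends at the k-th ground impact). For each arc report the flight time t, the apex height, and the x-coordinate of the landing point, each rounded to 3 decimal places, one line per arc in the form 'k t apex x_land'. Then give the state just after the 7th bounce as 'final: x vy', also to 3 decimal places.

1 4.160 26.940 44.972
2 3.389 14.356 81.606
3 2.474 7.650 108.349
4 1.806 4.077 127.872
5 1.318 2.173 142.123
6 0.962 1.158 152.527
7 0.703 0.617 160.121
final: 160.121 2.564

Arc 1: start y=10.030, vy=18.390 → t=4.160, apex=26.940, x_land=44.972, impact vy=-23.212
  bounce: vy ← 0.73·23.212 = 16.945
Arc 2: start y=0.000, vy=16.945 → t=3.389, apex=14.356, x_land=81.606, impact vy=-16.945
  bounce: vy ← 0.73·16.945 = 12.370
Arc 3: start y=0.000, vy=12.370 → t=2.474, apex=7.650, x_land=108.349, impact vy=-12.370
  bounce: vy ← 0.73·12.370 = 9.030
Arc 4: start y=0.000, vy=9.030 → t=1.806, apex=4.077, x_land=127.872, impact vy=-9.030
  bounce: vy ← 0.73·9.030 = 6.592
Arc 5: start y=0.000, vy=6.592 → t=1.318, apex=2.173, x_land=142.123, impact vy=-6.592
  bounce: vy ← 0.73·6.592 = 4.812
Arc 6: start y=0.000, vy=4.812 → t=0.962, apex=1.158, x_land=152.527, impact vy=-4.812
  bounce: vy ← 0.73·4.812 = 3.513
Arc 7: start y=0.000, vy=3.513 → t=0.703, apex=0.617, x_land=160.121, impact vy=-3.513
  bounce: vy ← 0.73·3.513 = 2.564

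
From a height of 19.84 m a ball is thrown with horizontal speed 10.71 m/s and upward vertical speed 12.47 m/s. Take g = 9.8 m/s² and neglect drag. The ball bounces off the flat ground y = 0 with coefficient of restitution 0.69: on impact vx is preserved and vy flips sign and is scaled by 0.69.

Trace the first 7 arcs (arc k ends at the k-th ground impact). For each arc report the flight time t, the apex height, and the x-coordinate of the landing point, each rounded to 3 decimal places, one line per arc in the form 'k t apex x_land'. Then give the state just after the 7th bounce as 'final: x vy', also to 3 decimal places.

Arc 1: start y=19.840, vy=12.470 → t=3.653, apex=27.774, x_land=39.126, impact vy=-23.332
  bounce: vy ← 0.69·23.332 = 16.099
Arc 2: start y=0.000, vy=16.099 → t=3.285, apex=13.223, x_land=74.313, impact vy=-16.099
  bounce: vy ← 0.69·16.099 = 11.108
Arc 3: start y=0.000, vy=11.108 → t=2.267, apex=6.296, x_land=98.593, impact vy=-11.108
  bounce: vy ← 0.69·11.108 = 7.665
Arc 4: start y=0.000, vy=7.665 → t=1.564, apex=2.997, x_land=115.346, impact vy=-7.665
  bounce: vy ← 0.69·7.665 = 5.289
Arc 5: start y=0.000, vy=5.289 → t=1.079, apex=1.427, x_land=126.905, impact vy=-5.289
  bounce: vy ← 0.69·5.289 = 3.649
Arc 6: start y=0.000, vy=3.649 → t=0.745, apex=0.679, x_land=134.881, impact vy=-3.649
  bounce: vy ← 0.69·3.649 = 2.518
Arc 7: start y=0.000, vy=2.518 → t=0.514, apex=0.323, x_land=140.384, impact vy=-2.518
  bounce: vy ← 0.69·2.518 = 1.737

1 3.653 27.774 39.126
2 3.285 13.223 74.313
3 2.267 6.296 98.593
4 1.564 2.997 115.346
5 1.079 1.427 126.905
6 0.745 0.679 134.881
7 0.514 0.323 140.384
final: 140.384 1.737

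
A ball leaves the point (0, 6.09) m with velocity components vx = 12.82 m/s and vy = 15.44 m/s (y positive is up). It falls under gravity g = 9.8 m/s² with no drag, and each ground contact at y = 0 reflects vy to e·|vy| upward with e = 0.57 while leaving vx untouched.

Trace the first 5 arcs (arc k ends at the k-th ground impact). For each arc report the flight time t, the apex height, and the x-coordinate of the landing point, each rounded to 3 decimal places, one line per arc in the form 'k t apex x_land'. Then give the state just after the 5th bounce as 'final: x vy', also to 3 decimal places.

Arc 1: start y=6.090, vy=15.440 → t=3.506, apex=18.253, x_land=44.941, impact vy=-18.914
  bounce: vy ← 0.57·18.914 = 10.781
Arc 2: start y=0.000, vy=10.781 → t=2.200, apex=5.930, x_land=73.149, impact vy=-10.781
  bounce: vy ← 0.57·10.781 = 6.145
Arc 3: start y=0.000, vy=6.145 → t=1.254, apex=1.927, x_land=89.227, impact vy=-6.145
  bounce: vy ← 0.57·6.145 = 3.503
Arc 4: start y=0.000, vy=3.503 → t=0.715, apex=0.626, x_land=98.391, impact vy=-3.503
  bounce: vy ← 0.57·3.503 = 1.997
Arc 5: start y=0.000, vy=1.997 → t=0.407, apex=0.203, x_land=103.615, impact vy=-1.997
  bounce: vy ← 0.57·1.997 = 1.138

1 3.506 18.253 44.941
2 2.200 5.930 73.149
3 1.254 1.927 89.227
4 0.715 0.626 98.391
5 0.407 0.203 103.615
final: 103.615 1.138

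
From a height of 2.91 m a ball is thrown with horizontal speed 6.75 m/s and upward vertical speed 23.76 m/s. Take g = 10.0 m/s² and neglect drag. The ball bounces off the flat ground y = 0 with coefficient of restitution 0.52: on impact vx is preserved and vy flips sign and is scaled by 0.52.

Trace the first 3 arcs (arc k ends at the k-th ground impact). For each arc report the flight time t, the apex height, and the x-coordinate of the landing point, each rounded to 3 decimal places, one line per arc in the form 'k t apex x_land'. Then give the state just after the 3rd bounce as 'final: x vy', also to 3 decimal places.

1 4.871 31.137 32.882
2 2.595 8.419 50.401
3 1.350 2.277 59.510
final: 59.510 3.509

Arc 1: start y=2.910, vy=23.760 → t=4.871, apex=31.137, x_land=32.882, impact vy=-24.955
  bounce: vy ← 0.52·24.955 = 12.976
Arc 2: start y=0.000, vy=12.976 → t=2.595, apex=8.419, x_land=50.401, impact vy=-12.976
  bounce: vy ← 0.52·12.976 = 6.748
Arc 3: start y=0.000, vy=6.748 → t=1.350, apex=2.277, x_land=59.510, impact vy=-6.748
  bounce: vy ← 0.52·6.748 = 3.509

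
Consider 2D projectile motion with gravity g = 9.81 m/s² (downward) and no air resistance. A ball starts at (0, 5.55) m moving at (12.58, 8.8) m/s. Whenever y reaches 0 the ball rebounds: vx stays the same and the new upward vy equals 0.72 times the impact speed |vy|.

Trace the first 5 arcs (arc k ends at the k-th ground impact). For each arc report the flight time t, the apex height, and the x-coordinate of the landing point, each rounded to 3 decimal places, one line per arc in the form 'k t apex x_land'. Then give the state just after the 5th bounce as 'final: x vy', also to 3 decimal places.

1 2.289 9.497 28.789
2 2.004 4.923 53.996
3 1.443 2.552 72.145
4 1.039 1.323 85.212
5 0.748 0.686 94.621
final: 94.621 2.641

Arc 1: start y=5.550, vy=8.800 → t=2.289, apex=9.497, x_land=28.789, impact vy=-13.650
  bounce: vy ← 0.72·13.650 = 9.828
Arc 2: start y=0.000, vy=9.828 → t=2.004, apex=4.923, x_land=53.996, impact vy=-9.828
  bounce: vy ← 0.72·9.828 = 7.076
Arc 3: start y=0.000, vy=7.076 → t=1.443, apex=2.552, x_land=72.145, impact vy=-7.076
  bounce: vy ← 0.72·7.076 = 5.095
Arc 4: start y=0.000, vy=5.095 → t=1.039, apex=1.323, x_land=85.212, impact vy=-5.095
  bounce: vy ← 0.72·5.095 = 3.668
Arc 5: start y=0.000, vy=3.668 → t=0.748, apex=0.686, x_land=94.621, impact vy=-3.668
  bounce: vy ← 0.72·3.668 = 2.641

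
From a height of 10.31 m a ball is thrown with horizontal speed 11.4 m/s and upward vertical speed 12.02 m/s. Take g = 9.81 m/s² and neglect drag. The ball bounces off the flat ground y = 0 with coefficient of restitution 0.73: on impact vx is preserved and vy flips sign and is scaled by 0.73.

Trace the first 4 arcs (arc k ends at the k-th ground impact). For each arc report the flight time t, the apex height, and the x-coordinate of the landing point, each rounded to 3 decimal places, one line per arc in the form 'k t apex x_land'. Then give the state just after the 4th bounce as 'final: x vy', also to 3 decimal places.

1 3.124 17.674 35.608
2 2.771 9.418 67.202
3 2.023 5.019 90.266
4 1.477 2.675 107.102
final: 107.102 5.288

Arc 1: start y=10.310, vy=12.020 → t=3.124, apex=17.674, x_land=35.608, impact vy=-18.622
  bounce: vy ← 0.73·18.622 = 13.594
Arc 2: start y=0.000, vy=13.594 → t=2.771, apex=9.418, x_land=67.202, impact vy=-13.594
  bounce: vy ← 0.73·13.594 = 9.923
Arc 3: start y=0.000, vy=9.923 → t=2.023, apex=5.019, x_land=90.266, impact vy=-9.923
  bounce: vy ← 0.73·9.923 = 7.244
Arc 4: start y=0.000, vy=7.244 → t=1.477, apex=2.675, x_land=107.102, impact vy=-7.244
  bounce: vy ← 0.73·7.244 = 5.288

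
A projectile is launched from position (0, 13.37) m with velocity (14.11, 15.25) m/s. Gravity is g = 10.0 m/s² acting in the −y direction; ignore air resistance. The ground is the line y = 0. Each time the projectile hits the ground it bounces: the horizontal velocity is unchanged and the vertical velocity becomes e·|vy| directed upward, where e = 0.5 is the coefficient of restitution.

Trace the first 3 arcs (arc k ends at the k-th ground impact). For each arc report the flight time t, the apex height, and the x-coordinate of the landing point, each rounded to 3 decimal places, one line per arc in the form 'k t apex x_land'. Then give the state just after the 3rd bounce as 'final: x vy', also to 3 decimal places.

Arc 1: start y=13.370, vy=15.250 → t=3.761, apex=24.998, x_land=53.067, impact vy=-22.360
  bounce: vy ← 0.5·22.360 = 11.180
Arc 2: start y=0.000, vy=11.180 → t=2.236, apex=6.250, x_land=84.617, impact vy=-11.180
  bounce: vy ← 0.5·11.180 = 5.590
Arc 3: start y=0.000, vy=5.590 → t=1.118, apex=1.562, x_land=100.392, impact vy=-5.590
  bounce: vy ← 0.5·5.590 = 2.795

1 3.761 24.998 53.067
2 2.236 6.250 84.617
3 1.118 1.562 100.392
final: 100.392 2.795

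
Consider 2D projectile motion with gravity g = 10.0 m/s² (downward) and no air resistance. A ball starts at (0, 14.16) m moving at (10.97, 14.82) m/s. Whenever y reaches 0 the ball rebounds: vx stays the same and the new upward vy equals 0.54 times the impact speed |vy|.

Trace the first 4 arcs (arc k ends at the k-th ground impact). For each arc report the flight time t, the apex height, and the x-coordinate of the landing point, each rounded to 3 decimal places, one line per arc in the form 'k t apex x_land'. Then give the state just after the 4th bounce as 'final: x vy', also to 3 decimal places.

Arc 1: start y=14.160, vy=14.820 → t=3.724, apex=25.142, x_land=40.857, impact vy=-22.424
  bounce: vy ← 0.54·22.424 = 12.109
Arc 2: start y=0.000, vy=12.109 → t=2.422, apex=7.331, x_land=67.424, impact vy=-12.109
  bounce: vy ← 0.54·12.109 = 6.539
Arc 3: start y=0.000, vy=6.539 → t=1.308, apex=2.138, x_land=81.770, impact vy=-6.539
  bounce: vy ← 0.54·6.539 = 3.531
Arc 4: start y=0.000, vy=3.531 → t=0.706, apex=0.623, x_land=89.517, impact vy=-3.531
  bounce: vy ← 0.54·3.531 = 1.907

1 3.724 25.142 40.857
2 2.422 7.331 67.424
3 1.308 2.138 81.770
4 0.706 0.623 89.517
final: 89.517 1.907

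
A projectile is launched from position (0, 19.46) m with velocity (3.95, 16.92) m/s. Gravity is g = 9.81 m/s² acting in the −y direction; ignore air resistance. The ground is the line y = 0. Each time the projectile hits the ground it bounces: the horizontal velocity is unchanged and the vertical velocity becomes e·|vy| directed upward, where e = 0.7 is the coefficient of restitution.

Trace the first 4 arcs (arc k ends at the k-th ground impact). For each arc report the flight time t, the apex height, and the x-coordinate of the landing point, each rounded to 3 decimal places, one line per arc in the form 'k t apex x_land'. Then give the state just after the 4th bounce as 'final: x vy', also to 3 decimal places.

1 4.360 34.052 17.220
2 3.689 16.685 31.791
3 2.582 8.176 41.990
4 1.807 4.006 49.130
final: 49.130 6.206

Arc 1: start y=19.460, vy=16.920 → t=4.360, apex=34.052, x_land=17.220, impact vy=-25.847
  bounce: vy ← 0.7·25.847 = 18.093
Arc 2: start y=0.000, vy=18.093 → t=3.689, apex=16.685, x_land=31.791, impact vy=-18.093
  bounce: vy ← 0.7·18.093 = 12.665
Arc 3: start y=0.000, vy=12.665 → t=2.582, apex=8.176, x_land=41.990, impact vy=-12.665
  bounce: vy ← 0.7·12.665 = 8.866
Arc 4: start y=0.000, vy=8.866 → t=1.807, apex=4.006, x_land=49.130, impact vy=-8.866
  bounce: vy ← 0.7·8.866 = 6.206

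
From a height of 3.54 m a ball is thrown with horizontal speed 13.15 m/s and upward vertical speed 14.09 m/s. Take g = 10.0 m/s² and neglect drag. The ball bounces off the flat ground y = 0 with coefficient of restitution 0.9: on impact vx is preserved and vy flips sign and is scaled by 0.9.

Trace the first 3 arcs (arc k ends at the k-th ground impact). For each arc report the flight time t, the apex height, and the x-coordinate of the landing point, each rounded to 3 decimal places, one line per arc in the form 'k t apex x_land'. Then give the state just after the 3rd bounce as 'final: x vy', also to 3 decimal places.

Arc 1: start y=3.540, vy=14.090 → t=3.050, apex=13.466, x_land=40.109, impact vy=-16.411
  bounce: vy ← 0.9·16.411 = 14.770
Arc 2: start y=0.000, vy=14.770 → t=2.954, apex=10.908, x_land=78.954, impact vy=-14.770
  bounce: vy ← 0.9·14.770 = 13.293
Arc 3: start y=0.000, vy=13.293 → t=2.659, apex=8.835, x_land=113.915, impact vy=-13.293
  bounce: vy ← 0.9·13.293 = 11.964

1 3.050 13.466 40.109
2 2.954 10.908 78.954
3 2.659 8.835 113.915
final: 113.915 11.964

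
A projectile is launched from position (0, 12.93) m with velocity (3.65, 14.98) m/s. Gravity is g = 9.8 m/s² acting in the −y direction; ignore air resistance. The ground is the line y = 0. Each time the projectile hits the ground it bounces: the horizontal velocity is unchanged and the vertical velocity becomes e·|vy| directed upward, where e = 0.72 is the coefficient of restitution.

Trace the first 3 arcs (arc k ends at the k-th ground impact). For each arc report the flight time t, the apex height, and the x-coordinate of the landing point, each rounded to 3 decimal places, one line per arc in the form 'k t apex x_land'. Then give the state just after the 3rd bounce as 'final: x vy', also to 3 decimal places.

Arc 1: start y=12.930, vy=14.980 → t=3.759, apex=24.379, x_land=13.721, impact vy=-21.859
  bounce: vy ← 0.72·21.859 = 15.739
Arc 2: start y=0.000, vy=15.739 → t=3.212, apex=12.638, x_land=25.444, impact vy=-15.739
  bounce: vy ← 0.72·15.739 = 11.332
Arc 3: start y=0.000, vy=11.332 → t=2.313, apex=6.552, x_land=33.886, impact vy=-11.332
  bounce: vy ← 0.72·11.332 = 8.159

1 3.759 24.379 13.721
2 3.212 12.638 25.444
3 2.313 6.552 33.886
final: 33.886 8.159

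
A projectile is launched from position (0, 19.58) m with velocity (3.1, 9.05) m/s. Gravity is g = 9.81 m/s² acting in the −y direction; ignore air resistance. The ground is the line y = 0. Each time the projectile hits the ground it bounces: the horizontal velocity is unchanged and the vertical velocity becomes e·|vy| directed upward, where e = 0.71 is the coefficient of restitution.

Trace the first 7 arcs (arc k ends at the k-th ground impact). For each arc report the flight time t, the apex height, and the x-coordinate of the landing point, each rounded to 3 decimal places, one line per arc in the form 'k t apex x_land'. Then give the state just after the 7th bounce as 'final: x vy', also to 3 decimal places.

1 3.123 23.754 9.682
2 3.125 11.975 19.369
3 2.219 6.036 26.247
4 1.575 3.043 31.131
5 1.118 1.534 34.598
6 0.794 0.773 37.059
7 0.564 0.390 38.807
final: 38.807 1.963

Arc 1: start y=19.580, vy=9.050 → t=3.123, apex=23.754, x_land=9.682, impact vy=-21.588
  bounce: vy ← 0.71·21.588 = 15.328
Arc 2: start y=0.000, vy=15.328 → t=3.125, apex=11.975, x_land=19.369, impact vy=-15.328
  bounce: vy ← 0.71·15.328 = 10.883
Arc 3: start y=0.000, vy=10.883 → t=2.219, apex=6.036, x_land=26.247, impact vy=-10.883
  bounce: vy ← 0.71·10.883 = 7.727
Arc 4: start y=0.000, vy=7.727 → t=1.575, apex=3.043, x_land=31.131, impact vy=-7.727
  bounce: vy ← 0.71·7.727 = 5.486
Arc 5: start y=0.000, vy=5.486 → t=1.118, apex=1.534, x_land=34.598, impact vy=-5.486
  bounce: vy ← 0.71·5.486 = 3.895
Arc 6: start y=0.000, vy=3.895 → t=0.794, apex=0.773, x_land=37.059, impact vy=-3.895
  bounce: vy ← 0.71·3.895 = 2.765
Arc 7: start y=0.000, vy=2.765 → t=0.564, apex=0.390, x_land=38.807, impact vy=-2.765
  bounce: vy ← 0.71·2.765 = 1.963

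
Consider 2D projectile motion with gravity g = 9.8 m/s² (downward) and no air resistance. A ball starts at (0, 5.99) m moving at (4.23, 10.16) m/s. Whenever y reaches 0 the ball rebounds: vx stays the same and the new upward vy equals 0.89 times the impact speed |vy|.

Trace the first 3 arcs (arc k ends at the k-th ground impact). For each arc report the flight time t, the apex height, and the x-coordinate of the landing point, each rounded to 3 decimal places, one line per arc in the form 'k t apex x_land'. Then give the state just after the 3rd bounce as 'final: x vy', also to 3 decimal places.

Arc 1: start y=5.990, vy=10.160 → t=2.552, apex=11.257, x_land=10.797, impact vy=-14.854
  bounce: vy ← 0.89·14.854 = 13.220
Arc 2: start y=0.000, vy=13.220 → t=2.698, apex=8.916, x_land=22.209, impact vy=-13.220
  bounce: vy ← 0.89·13.220 = 11.766
Arc 3: start y=0.000, vy=11.766 → t=2.401, apex=7.063, x_land=32.366, impact vy=-11.766
  bounce: vy ← 0.89·11.766 = 10.471

1 2.552 11.257 10.797
2 2.698 8.916 22.209
3 2.401 7.063 32.366
final: 32.366 10.471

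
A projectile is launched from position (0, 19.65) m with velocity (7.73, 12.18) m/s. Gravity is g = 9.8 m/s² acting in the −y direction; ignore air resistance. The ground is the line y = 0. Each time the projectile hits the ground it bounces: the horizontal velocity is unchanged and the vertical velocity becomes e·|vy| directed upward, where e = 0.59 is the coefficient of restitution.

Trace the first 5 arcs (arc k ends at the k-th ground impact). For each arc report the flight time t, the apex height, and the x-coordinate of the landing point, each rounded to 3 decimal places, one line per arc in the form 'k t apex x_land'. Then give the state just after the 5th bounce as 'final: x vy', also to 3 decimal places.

1 3.600 27.219 27.826
2 2.781 9.475 49.324
3 1.641 3.298 62.008
4 0.968 1.148 69.491
5 0.571 0.400 73.907
final: 73.907 1.651

Arc 1: start y=19.650, vy=12.180 → t=3.600, apex=27.219, x_land=27.826, impact vy=-23.097
  bounce: vy ← 0.59·23.097 = 13.627
Arc 2: start y=0.000, vy=13.627 → t=2.781, apex=9.475, x_land=49.324, impact vy=-13.627
  bounce: vy ← 0.59·13.627 = 8.040
Arc 3: start y=0.000, vy=8.040 → t=1.641, apex=3.298, x_land=62.008, impact vy=-8.040
  bounce: vy ← 0.59·8.040 = 4.744
Arc 4: start y=0.000, vy=4.744 → t=0.968, apex=1.148, x_land=69.491, impact vy=-4.744
  bounce: vy ← 0.59·4.744 = 2.799
Arc 5: start y=0.000, vy=2.799 → t=0.571, apex=0.400, x_land=73.907, impact vy=-2.799
  bounce: vy ← 0.59·2.799 = 1.651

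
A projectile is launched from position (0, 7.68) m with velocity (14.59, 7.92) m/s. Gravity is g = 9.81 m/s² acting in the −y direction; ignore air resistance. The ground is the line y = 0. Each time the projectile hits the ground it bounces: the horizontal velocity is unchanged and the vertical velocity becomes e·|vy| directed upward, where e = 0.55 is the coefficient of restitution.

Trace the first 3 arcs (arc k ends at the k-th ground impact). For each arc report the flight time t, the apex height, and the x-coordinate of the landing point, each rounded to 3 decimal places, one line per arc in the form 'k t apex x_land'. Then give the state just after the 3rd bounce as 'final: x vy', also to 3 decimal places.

Arc 1: start y=7.680, vy=7.920 → t=2.296, apex=10.877, x_land=33.506, impact vy=-14.608
  bounce: vy ← 0.55·14.608 = 8.035
Arc 2: start y=0.000, vy=8.035 → t=1.638, apex=3.290, x_land=57.405, impact vy=-8.035
  bounce: vy ← 0.55·8.035 = 4.419
Arc 3: start y=0.000, vy=4.419 → t=0.901, apex=0.995, x_land=70.550, impact vy=-4.419
  bounce: vy ← 0.55·4.419 = 2.430

1 2.296 10.877 33.506
2 1.638 3.290 57.405
3 0.901 0.995 70.550
final: 70.550 2.430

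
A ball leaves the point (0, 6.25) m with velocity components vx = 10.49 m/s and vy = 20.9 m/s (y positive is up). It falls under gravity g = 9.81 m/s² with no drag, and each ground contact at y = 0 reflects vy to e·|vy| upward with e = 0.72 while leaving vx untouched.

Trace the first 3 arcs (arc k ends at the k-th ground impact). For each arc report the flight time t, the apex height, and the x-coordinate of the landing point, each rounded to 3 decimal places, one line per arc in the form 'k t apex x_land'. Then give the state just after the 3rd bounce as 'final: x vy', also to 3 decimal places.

Arc 1: start y=6.250, vy=20.900 → t=4.542, apex=28.514, x_land=47.641, impact vy=-23.652
  bounce: vy ← 0.72·23.652 = 17.030
Arc 2: start y=0.000, vy=17.030 → t=3.472, apex=14.781, x_land=84.061, impact vy=-17.030
  bounce: vy ← 0.72·17.030 = 12.261
Arc 3: start y=0.000, vy=12.261 → t=2.500, apex=7.663, x_land=110.284, impact vy=-12.261
  bounce: vy ← 0.72·12.261 = 8.828

1 4.542 28.514 47.641
2 3.472 14.781 84.061
3 2.500 7.663 110.284
final: 110.284 8.828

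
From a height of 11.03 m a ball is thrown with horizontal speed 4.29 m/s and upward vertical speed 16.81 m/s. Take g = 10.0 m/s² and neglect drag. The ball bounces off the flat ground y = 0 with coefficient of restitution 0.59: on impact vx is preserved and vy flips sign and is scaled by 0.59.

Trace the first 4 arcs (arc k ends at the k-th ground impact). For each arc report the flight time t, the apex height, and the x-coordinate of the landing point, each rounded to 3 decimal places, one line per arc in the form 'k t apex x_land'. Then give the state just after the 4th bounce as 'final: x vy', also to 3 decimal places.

Arc 1: start y=11.030, vy=16.810 → t=3.924, apex=25.159, x_land=16.835, impact vy=-22.432
  bounce: vy ← 0.59·22.432 = 13.235
Arc 2: start y=0.000, vy=13.235 → t=2.647, apex=8.758, x_land=28.190, impact vy=-13.235
  bounce: vy ← 0.59·13.235 = 7.808
Arc 3: start y=0.000, vy=7.808 → t=1.562, apex=3.049, x_land=34.890, impact vy=-7.808
  bounce: vy ← 0.59·7.808 = 4.607
Arc 4: start y=0.000, vy=4.607 → t=0.921, apex=1.061, x_land=38.842, impact vy=-4.607
  bounce: vy ← 0.59·4.607 = 2.718

1 3.924 25.159 16.835
2 2.647 8.758 28.190
3 1.562 3.049 34.890
4 0.921 1.061 38.842
final: 38.842 2.718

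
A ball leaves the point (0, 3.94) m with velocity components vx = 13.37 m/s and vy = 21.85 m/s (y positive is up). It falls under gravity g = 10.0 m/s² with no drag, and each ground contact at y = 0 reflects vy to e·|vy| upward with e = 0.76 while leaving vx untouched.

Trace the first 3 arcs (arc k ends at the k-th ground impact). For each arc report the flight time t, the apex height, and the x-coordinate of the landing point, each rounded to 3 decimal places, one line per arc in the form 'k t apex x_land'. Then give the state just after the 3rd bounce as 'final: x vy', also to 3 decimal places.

Arc 1: start y=3.940, vy=21.850 → t=4.543, apex=27.811, x_land=60.746, impact vy=-23.584
  bounce: vy ← 0.76·23.584 = 17.924
Arc 2: start y=0.000, vy=17.924 → t=3.585, apex=16.064, x_land=108.675, impact vy=-17.924
  bounce: vy ← 0.76·17.924 = 13.622
Arc 3: start y=0.000, vy=13.622 → t=2.724, apex=9.278, x_land=145.101, impact vy=-13.622
  bounce: vy ← 0.76·13.622 = 10.353

1 4.543 27.811 60.746
2 3.585 16.064 108.675
3 2.724 9.278 145.101
final: 145.101 10.353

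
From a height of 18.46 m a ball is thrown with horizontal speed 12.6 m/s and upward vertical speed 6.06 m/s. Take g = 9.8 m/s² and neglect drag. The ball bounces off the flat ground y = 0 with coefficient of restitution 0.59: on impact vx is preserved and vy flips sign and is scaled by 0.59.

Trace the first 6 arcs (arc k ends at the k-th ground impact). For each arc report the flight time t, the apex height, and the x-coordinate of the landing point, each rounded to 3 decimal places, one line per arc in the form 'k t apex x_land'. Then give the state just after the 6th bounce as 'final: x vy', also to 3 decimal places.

Arc 1: start y=18.460, vy=6.060 → t=2.655, apex=20.334, x_land=33.459, impact vy=-19.963
  bounce: vy ← 0.59·19.963 = 11.778
Arc 2: start y=0.000, vy=11.778 → t=2.404, apex=7.078, x_land=63.746, impact vy=-11.778
  bounce: vy ← 0.59·11.778 = 6.949
Arc 3: start y=0.000, vy=6.949 → t=1.418, apex=2.464, x_land=81.616, impact vy=-6.949
  bounce: vy ← 0.59·6.949 = 4.100
Arc 4: start y=0.000, vy=4.100 → t=0.837, apex=0.858, x_land=92.159, impact vy=-4.100
  bounce: vy ← 0.59·4.100 = 2.419
Arc 5: start y=0.000, vy=2.419 → t=0.494, apex=0.299, x_land=98.379, impact vy=-2.419
  bounce: vy ← 0.59·2.419 = 1.427
Arc 6: start y=0.000, vy=1.427 → t=0.291, apex=0.104, x_land=102.049, impact vy=-1.427
  bounce: vy ← 0.59·1.427 = 0.842

1 2.655 20.334 33.459
2 2.404 7.078 63.746
3 1.418 2.464 81.616
4 0.837 0.858 92.159
5 0.494 0.299 98.379
6 0.291 0.104 102.049
final: 102.049 0.842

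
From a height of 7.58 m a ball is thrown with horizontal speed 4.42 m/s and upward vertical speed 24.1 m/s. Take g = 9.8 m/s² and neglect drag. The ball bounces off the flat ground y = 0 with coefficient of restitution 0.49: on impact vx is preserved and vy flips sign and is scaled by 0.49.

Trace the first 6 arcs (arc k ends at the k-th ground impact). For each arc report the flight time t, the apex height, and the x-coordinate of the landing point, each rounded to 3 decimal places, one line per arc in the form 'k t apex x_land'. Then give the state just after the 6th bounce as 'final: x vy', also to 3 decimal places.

1 5.215 37.213 23.050
2 2.701 8.935 34.987
3 1.323 2.145 40.837
4 0.648 0.515 43.703
5 0.318 0.124 45.107
6 0.156 0.030 45.795
final: 45.795 0.374

Arc 1: start y=7.580, vy=24.100 → t=5.215, apex=37.213, x_land=23.050, impact vy=-27.007
  bounce: vy ← 0.49·27.007 = 13.233
Arc 2: start y=0.000, vy=13.233 → t=2.701, apex=8.935, x_land=34.987, impact vy=-13.233
  bounce: vy ← 0.49·13.233 = 6.484
Arc 3: start y=0.000, vy=6.484 → t=1.323, apex=2.145, x_land=40.837, impact vy=-6.484
  bounce: vy ← 0.49·6.484 = 3.177
Arc 4: start y=0.000, vy=3.177 → t=0.648, apex=0.515, x_land=43.703, impact vy=-3.177
  bounce: vy ← 0.49·3.177 = 1.557
Arc 5: start y=0.000, vy=1.557 → t=0.318, apex=0.124, x_land=45.107, impact vy=-1.557
  bounce: vy ← 0.49·1.557 = 0.763
Arc 6: start y=0.000, vy=0.763 → t=0.156, apex=0.030, x_land=45.795, impact vy=-0.763
  bounce: vy ← 0.49·0.763 = 0.374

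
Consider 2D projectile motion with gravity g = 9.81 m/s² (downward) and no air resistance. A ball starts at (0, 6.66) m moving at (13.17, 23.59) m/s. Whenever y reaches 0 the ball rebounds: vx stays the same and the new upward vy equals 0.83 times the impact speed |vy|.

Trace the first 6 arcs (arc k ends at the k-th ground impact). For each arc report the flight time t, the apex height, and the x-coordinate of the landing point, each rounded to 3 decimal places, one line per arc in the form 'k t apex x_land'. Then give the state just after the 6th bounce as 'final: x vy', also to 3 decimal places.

Arc 1: start y=6.660, vy=23.590 → t=5.077, apex=35.023, x_land=66.862, impact vy=-26.214
  bounce: vy ← 0.83·26.214 = 21.757
Arc 2: start y=0.000, vy=21.757 → t=4.436, apex=24.128, x_land=125.281, impact vy=-21.757
  bounce: vy ← 0.83·21.757 = 18.059
Arc 3: start y=0.000, vy=18.059 → t=3.682, apex=16.621, x_land=173.768, impact vy=-18.059
  bounce: vy ← 0.83·18.059 = 14.989
Arc 4: start y=0.000, vy=14.989 → t=3.056, apex=11.451, x_land=214.013, impact vy=-14.989
  bounce: vy ← 0.83·14.989 = 12.441
Arc 5: start y=0.000, vy=12.441 → t=2.536, apex=7.888, x_land=247.416, impact vy=-12.441
  bounce: vy ← 0.83·12.441 = 10.326
Arc 6: start y=0.000, vy=10.326 → t=2.105, apex=5.434, x_land=275.141, impact vy=-10.326
  bounce: vy ← 0.83·10.326 = 8.570

1 5.077 35.023 66.862
2 4.436 24.128 125.281
3 3.682 16.621 173.768
4 3.056 11.451 214.013
5 2.536 7.888 247.416
6 2.105 5.434 275.141
final: 275.141 8.570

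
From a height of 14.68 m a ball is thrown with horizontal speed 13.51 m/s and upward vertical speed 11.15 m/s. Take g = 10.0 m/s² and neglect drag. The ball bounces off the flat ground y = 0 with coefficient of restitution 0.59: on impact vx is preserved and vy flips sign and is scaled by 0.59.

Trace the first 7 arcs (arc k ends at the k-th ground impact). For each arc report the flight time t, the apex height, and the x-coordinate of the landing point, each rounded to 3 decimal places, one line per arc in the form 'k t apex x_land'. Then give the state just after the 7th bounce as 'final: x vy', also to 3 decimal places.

Arc 1: start y=14.680, vy=11.150 → t=3.159, apex=20.896, x_land=42.682, impact vy=-20.443
  bounce: vy ← 0.59·20.443 = 12.061
Arc 2: start y=0.000, vy=12.061 → t=2.412, apex=7.274, x_land=75.272, impact vy=-12.061
  bounce: vy ← 0.59·12.061 = 7.116
Arc 3: start y=0.000, vy=7.116 → t=1.423, apex=2.532, x_land=94.501, impact vy=-7.116
  bounce: vy ← 0.59·7.116 = 4.199
Arc 4: start y=0.000, vy=4.199 → t=0.840, apex=0.881, x_land=105.845, impact vy=-4.199
  bounce: vy ← 0.59·4.199 = 2.477
Arc 5: start y=0.000, vy=2.477 → t=0.495, apex=0.307, x_land=112.538, impact vy=-2.477
  bounce: vy ← 0.59·2.477 = 1.462
Arc 6: start y=0.000, vy=1.462 → t=0.292, apex=0.107, x_land=116.488, impact vy=-1.462
  bounce: vy ← 0.59·1.462 = 0.862
Arc 7: start y=0.000, vy=0.862 → t=0.172, apex=0.037, x_land=118.817, impact vy=-0.862
  bounce: vy ← 0.59·0.862 = 0.509

1 3.159 20.896 42.682
2 2.412 7.274 75.272
3 1.423 2.532 94.501
4 0.840 0.881 105.845
5 0.495 0.307 112.538
6 0.292 0.107 116.488
7 0.172 0.037 118.817
final: 118.817 0.509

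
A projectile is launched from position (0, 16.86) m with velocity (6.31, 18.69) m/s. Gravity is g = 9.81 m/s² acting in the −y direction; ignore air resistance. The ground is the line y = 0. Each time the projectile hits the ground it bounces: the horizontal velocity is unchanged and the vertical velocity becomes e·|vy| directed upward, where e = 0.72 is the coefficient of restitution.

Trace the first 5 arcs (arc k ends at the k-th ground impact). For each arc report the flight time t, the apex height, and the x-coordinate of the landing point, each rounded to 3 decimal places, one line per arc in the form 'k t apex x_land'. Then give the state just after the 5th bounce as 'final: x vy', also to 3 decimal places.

Arc 1: start y=16.860, vy=18.690 → t=4.564, apex=34.664, x_land=28.796, impact vy=-26.079
  bounce: vy ← 0.72·26.079 = 18.777
Arc 2: start y=0.000, vy=18.777 → t=3.828, apex=17.970, x_land=52.952, impact vy=-18.777
  bounce: vy ← 0.72·18.777 = 13.519
Arc 3: start y=0.000, vy=13.519 → t=2.756, apex=9.316, x_land=70.343, impact vy=-13.519
  bounce: vy ← 0.72·13.519 = 9.734
Arc 4: start y=0.000, vy=9.734 → t=1.984, apex=4.829, x_land=82.866, impact vy=-9.734
  bounce: vy ← 0.72·9.734 = 7.008
Arc 5: start y=0.000, vy=7.008 → t=1.429, apex=2.503, x_land=91.881, impact vy=-7.008
  bounce: vy ← 0.72·7.008 = 5.046

1 4.564 34.664 28.796
2 3.828 17.970 52.952
3 2.756 9.316 70.343
4 1.984 4.829 82.866
5 1.429 2.503 91.881
final: 91.881 5.046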